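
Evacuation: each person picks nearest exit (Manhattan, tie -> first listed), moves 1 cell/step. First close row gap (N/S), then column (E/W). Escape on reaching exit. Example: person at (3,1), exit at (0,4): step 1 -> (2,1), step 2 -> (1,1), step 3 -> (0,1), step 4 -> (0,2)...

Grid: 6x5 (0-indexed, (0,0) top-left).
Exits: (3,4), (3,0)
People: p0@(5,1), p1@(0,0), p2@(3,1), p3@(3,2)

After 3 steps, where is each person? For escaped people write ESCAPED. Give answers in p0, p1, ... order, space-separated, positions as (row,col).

Step 1: p0:(5,1)->(4,1) | p1:(0,0)->(1,0) | p2:(3,1)->(3,0)->EXIT | p3:(3,2)->(3,3)
Step 2: p0:(4,1)->(3,1) | p1:(1,0)->(2,0) | p2:escaped | p3:(3,3)->(3,4)->EXIT
Step 3: p0:(3,1)->(3,0)->EXIT | p1:(2,0)->(3,0)->EXIT | p2:escaped | p3:escaped

ESCAPED ESCAPED ESCAPED ESCAPED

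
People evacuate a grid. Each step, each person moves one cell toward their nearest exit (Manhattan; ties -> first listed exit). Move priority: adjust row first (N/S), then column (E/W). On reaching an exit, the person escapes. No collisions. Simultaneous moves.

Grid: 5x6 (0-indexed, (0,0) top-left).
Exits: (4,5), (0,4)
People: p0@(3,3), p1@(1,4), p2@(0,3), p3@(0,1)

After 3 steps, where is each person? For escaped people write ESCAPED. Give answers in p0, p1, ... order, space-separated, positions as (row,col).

Step 1: p0:(3,3)->(4,3) | p1:(1,4)->(0,4)->EXIT | p2:(0,3)->(0,4)->EXIT | p3:(0,1)->(0,2)
Step 2: p0:(4,3)->(4,4) | p1:escaped | p2:escaped | p3:(0,2)->(0,3)
Step 3: p0:(4,4)->(4,5)->EXIT | p1:escaped | p2:escaped | p3:(0,3)->(0,4)->EXIT

ESCAPED ESCAPED ESCAPED ESCAPED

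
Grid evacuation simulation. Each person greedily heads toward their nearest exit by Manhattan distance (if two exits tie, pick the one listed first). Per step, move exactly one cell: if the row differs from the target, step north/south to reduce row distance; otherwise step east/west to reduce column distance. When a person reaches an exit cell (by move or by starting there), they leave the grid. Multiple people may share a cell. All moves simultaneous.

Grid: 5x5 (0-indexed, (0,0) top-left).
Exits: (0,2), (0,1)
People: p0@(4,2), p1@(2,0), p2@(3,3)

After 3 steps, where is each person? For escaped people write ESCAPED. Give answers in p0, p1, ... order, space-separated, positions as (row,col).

Step 1: p0:(4,2)->(3,2) | p1:(2,0)->(1,0) | p2:(3,3)->(2,3)
Step 2: p0:(3,2)->(2,2) | p1:(1,0)->(0,0) | p2:(2,3)->(1,3)
Step 3: p0:(2,2)->(1,2) | p1:(0,0)->(0,1)->EXIT | p2:(1,3)->(0,3)

(1,2) ESCAPED (0,3)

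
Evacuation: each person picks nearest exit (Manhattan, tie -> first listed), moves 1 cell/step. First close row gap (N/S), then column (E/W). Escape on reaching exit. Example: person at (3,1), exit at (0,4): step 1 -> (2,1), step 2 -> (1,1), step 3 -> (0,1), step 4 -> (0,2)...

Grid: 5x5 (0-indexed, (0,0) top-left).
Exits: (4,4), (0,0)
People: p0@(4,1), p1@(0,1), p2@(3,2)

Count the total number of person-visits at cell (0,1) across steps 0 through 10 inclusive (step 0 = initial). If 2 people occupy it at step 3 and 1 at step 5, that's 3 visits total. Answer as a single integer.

Step 0: p0@(4,1) p1@(0,1) p2@(3,2) -> at (0,1): 1 [p1], cum=1
Step 1: p0@(4,2) p1@ESC p2@(4,2) -> at (0,1): 0 [-], cum=1
Step 2: p0@(4,3) p1@ESC p2@(4,3) -> at (0,1): 0 [-], cum=1
Step 3: p0@ESC p1@ESC p2@ESC -> at (0,1): 0 [-], cum=1
Total visits = 1

Answer: 1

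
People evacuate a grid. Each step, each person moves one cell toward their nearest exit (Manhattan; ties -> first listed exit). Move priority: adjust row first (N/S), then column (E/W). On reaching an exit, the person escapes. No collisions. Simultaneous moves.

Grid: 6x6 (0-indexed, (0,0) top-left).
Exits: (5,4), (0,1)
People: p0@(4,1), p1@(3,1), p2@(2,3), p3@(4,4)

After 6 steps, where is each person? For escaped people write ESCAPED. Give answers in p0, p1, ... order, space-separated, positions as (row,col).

Step 1: p0:(4,1)->(5,1) | p1:(3,1)->(2,1) | p2:(2,3)->(3,3) | p3:(4,4)->(5,4)->EXIT
Step 2: p0:(5,1)->(5,2) | p1:(2,1)->(1,1) | p2:(3,3)->(4,3) | p3:escaped
Step 3: p0:(5,2)->(5,3) | p1:(1,1)->(0,1)->EXIT | p2:(4,3)->(5,3) | p3:escaped
Step 4: p0:(5,3)->(5,4)->EXIT | p1:escaped | p2:(5,3)->(5,4)->EXIT | p3:escaped

ESCAPED ESCAPED ESCAPED ESCAPED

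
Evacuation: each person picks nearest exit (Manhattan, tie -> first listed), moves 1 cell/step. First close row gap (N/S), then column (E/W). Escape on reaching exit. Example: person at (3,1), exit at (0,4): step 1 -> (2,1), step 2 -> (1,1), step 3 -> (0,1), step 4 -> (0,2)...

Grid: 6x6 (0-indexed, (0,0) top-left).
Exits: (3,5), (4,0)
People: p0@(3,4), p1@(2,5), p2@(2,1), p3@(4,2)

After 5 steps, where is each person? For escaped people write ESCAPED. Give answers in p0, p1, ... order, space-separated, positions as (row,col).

Step 1: p0:(3,4)->(3,5)->EXIT | p1:(2,5)->(3,5)->EXIT | p2:(2,1)->(3,1) | p3:(4,2)->(4,1)
Step 2: p0:escaped | p1:escaped | p2:(3,1)->(4,1) | p3:(4,1)->(4,0)->EXIT
Step 3: p0:escaped | p1:escaped | p2:(4,1)->(4,0)->EXIT | p3:escaped

ESCAPED ESCAPED ESCAPED ESCAPED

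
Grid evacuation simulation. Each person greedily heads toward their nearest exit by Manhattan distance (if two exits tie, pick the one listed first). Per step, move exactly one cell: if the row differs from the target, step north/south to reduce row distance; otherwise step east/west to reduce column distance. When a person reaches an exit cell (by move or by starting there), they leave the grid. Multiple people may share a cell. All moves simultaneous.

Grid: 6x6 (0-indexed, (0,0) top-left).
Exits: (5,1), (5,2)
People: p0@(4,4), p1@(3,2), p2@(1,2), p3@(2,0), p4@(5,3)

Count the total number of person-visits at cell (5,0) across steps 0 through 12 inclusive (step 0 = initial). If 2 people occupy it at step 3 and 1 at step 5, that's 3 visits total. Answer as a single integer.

Answer: 1

Derivation:
Step 0: p0@(4,4) p1@(3,2) p2@(1,2) p3@(2,0) p4@(5,3) -> at (5,0): 0 [-], cum=0
Step 1: p0@(5,4) p1@(4,2) p2@(2,2) p3@(3,0) p4@ESC -> at (5,0): 0 [-], cum=0
Step 2: p0@(5,3) p1@ESC p2@(3,2) p3@(4,0) p4@ESC -> at (5,0): 0 [-], cum=0
Step 3: p0@ESC p1@ESC p2@(4,2) p3@(5,0) p4@ESC -> at (5,0): 1 [p3], cum=1
Step 4: p0@ESC p1@ESC p2@ESC p3@ESC p4@ESC -> at (5,0): 0 [-], cum=1
Total visits = 1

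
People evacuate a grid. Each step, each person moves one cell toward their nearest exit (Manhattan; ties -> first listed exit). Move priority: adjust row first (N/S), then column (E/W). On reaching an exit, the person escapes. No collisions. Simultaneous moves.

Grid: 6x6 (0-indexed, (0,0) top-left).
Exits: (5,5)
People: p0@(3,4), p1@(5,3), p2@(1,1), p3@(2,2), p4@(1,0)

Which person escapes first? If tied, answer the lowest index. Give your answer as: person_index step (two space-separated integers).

Step 1: p0:(3,4)->(4,4) | p1:(5,3)->(5,4) | p2:(1,1)->(2,1) | p3:(2,2)->(3,2) | p4:(1,0)->(2,0)
Step 2: p0:(4,4)->(5,4) | p1:(5,4)->(5,5)->EXIT | p2:(2,1)->(3,1) | p3:(3,2)->(4,2) | p4:(2,0)->(3,0)
Step 3: p0:(5,4)->(5,5)->EXIT | p1:escaped | p2:(3,1)->(4,1) | p3:(4,2)->(5,2) | p4:(3,0)->(4,0)
Step 4: p0:escaped | p1:escaped | p2:(4,1)->(5,1) | p3:(5,2)->(5,3) | p4:(4,0)->(5,0)
Step 5: p0:escaped | p1:escaped | p2:(5,1)->(5,2) | p3:(5,3)->(5,4) | p4:(5,0)->(5,1)
Step 6: p0:escaped | p1:escaped | p2:(5,2)->(5,3) | p3:(5,4)->(5,5)->EXIT | p4:(5,1)->(5,2)
Step 7: p0:escaped | p1:escaped | p2:(5,3)->(5,4) | p3:escaped | p4:(5,2)->(5,3)
Step 8: p0:escaped | p1:escaped | p2:(5,4)->(5,5)->EXIT | p3:escaped | p4:(5,3)->(5,4)
Step 9: p0:escaped | p1:escaped | p2:escaped | p3:escaped | p4:(5,4)->(5,5)->EXIT
Exit steps: [3, 2, 8, 6, 9]
First to escape: p1 at step 2

Answer: 1 2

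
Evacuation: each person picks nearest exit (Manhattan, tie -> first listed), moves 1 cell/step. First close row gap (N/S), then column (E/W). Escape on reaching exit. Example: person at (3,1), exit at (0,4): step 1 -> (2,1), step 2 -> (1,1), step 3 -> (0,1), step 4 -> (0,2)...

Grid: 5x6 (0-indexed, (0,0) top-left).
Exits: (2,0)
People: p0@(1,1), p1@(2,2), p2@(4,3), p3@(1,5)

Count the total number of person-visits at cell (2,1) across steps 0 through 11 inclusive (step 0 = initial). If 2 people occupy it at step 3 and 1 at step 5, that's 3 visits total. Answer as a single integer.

Step 0: p0@(1,1) p1@(2,2) p2@(4,3) p3@(1,5) -> at (2,1): 0 [-], cum=0
Step 1: p0@(2,1) p1@(2,1) p2@(3,3) p3@(2,5) -> at (2,1): 2 [p0,p1], cum=2
Step 2: p0@ESC p1@ESC p2@(2,3) p3@(2,4) -> at (2,1): 0 [-], cum=2
Step 3: p0@ESC p1@ESC p2@(2,2) p3@(2,3) -> at (2,1): 0 [-], cum=2
Step 4: p0@ESC p1@ESC p2@(2,1) p3@(2,2) -> at (2,1): 1 [p2], cum=3
Step 5: p0@ESC p1@ESC p2@ESC p3@(2,1) -> at (2,1): 1 [p3], cum=4
Step 6: p0@ESC p1@ESC p2@ESC p3@ESC -> at (2,1): 0 [-], cum=4
Total visits = 4

Answer: 4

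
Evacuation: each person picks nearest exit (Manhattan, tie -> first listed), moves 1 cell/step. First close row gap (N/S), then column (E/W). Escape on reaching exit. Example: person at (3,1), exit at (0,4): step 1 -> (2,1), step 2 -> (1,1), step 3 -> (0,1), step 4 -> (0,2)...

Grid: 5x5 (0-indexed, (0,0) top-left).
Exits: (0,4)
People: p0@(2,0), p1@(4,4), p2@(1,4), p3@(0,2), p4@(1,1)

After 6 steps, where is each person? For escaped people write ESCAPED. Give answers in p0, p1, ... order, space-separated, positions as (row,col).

Step 1: p0:(2,0)->(1,0) | p1:(4,4)->(3,4) | p2:(1,4)->(0,4)->EXIT | p3:(0,2)->(0,3) | p4:(1,1)->(0,1)
Step 2: p0:(1,0)->(0,0) | p1:(3,4)->(2,4) | p2:escaped | p3:(0,3)->(0,4)->EXIT | p4:(0,1)->(0,2)
Step 3: p0:(0,0)->(0,1) | p1:(2,4)->(1,4) | p2:escaped | p3:escaped | p4:(0,2)->(0,3)
Step 4: p0:(0,1)->(0,2) | p1:(1,4)->(0,4)->EXIT | p2:escaped | p3:escaped | p4:(0,3)->(0,4)->EXIT
Step 5: p0:(0,2)->(0,3) | p1:escaped | p2:escaped | p3:escaped | p4:escaped
Step 6: p0:(0,3)->(0,4)->EXIT | p1:escaped | p2:escaped | p3:escaped | p4:escaped

ESCAPED ESCAPED ESCAPED ESCAPED ESCAPED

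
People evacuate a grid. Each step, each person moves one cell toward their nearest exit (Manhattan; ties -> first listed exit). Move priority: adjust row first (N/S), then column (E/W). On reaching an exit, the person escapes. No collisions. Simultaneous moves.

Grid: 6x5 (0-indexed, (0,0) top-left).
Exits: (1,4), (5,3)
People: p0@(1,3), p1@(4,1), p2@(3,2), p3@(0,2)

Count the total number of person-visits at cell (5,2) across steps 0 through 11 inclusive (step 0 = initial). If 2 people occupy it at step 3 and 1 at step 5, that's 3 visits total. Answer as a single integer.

Answer: 2

Derivation:
Step 0: p0@(1,3) p1@(4,1) p2@(3,2) p3@(0,2) -> at (5,2): 0 [-], cum=0
Step 1: p0@ESC p1@(5,1) p2@(4,2) p3@(1,2) -> at (5,2): 0 [-], cum=0
Step 2: p0@ESC p1@(5,2) p2@(5,2) p3@(1,3) -> at (5,2): 2 [p1,p2], cum=2
Step 3: p0@ESC p1@ESC p2@ESC p3@ESC -> at (5,2): 0 [-], cum=2
Total visits = 2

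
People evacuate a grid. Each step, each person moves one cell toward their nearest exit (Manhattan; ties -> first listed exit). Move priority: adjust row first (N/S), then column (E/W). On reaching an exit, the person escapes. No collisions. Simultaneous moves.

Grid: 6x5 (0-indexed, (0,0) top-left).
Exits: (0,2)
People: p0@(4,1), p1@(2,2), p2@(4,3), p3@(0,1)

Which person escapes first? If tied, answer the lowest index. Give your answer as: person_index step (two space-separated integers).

Answer: 3 1

Derivation:
Step 1: p0:(4,1)->(3,1) | p1:(2,2)->(1,2) | p2:(4,3)->(3,3) | p3:(0,1)->(0,2)->EXIT
Step 2: p0:(3,1)->(2,1) | p1:(1,2)->(0,2)->EXIT | p2:(3,3)->(2,3) | p3:escaped
Step 3: p0:(2,1)->(1,1) | p1:escaped | p2:(2,3)->(1,3) | p3:escaped
Step 4: p0:(1,1)->(0,1) | p1:escaped | p2:(1,3)->(0,3) | p3:escaped
Step 5: p0:(0,1)->(0,2)->EXIT | p1:escaped | p2:(0,3)->(0,2)->EXIT | p3:escaped
Exit steps: [5, 2, 5, 1]
First to escape: p3 at step 1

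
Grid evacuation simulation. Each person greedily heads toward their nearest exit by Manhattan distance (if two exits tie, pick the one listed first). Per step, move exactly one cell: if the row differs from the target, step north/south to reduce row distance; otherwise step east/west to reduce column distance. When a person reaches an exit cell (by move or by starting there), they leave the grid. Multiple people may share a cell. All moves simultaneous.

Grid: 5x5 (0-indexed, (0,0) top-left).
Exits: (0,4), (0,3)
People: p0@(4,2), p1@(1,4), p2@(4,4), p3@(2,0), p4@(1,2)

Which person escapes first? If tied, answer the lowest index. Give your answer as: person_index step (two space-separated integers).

Answer: 1 1

Derivation:
Step 1: p0:(4,2)->(3,2) | p1:(1,4)->(0,4)->EXIT | p2:(4,4)->(3,4) | p3:(2,0)->(1,0) | p4:(1,2)->(0,2)
Step 2: p0:(3,2)->(2,2) | p1:escaped | p2:(3,4)->(2,4) | p3:(1,0)->(0,0) | p4:(0,2)->(0,3)->EXIT
Step 3: p0:(2,2)->(1,2) | p1:escaped | p2:(2,4)->(1,4) | p3:(0,0)->(0,1) | p4:escaped
Step 4: p0:(1,2)->(0,2) | p1:escaped | p2:(1,4)->(0,4)->EXIT | p3:(0,1)->(0,2) | p4:escaped
Step 5: p0:(0,2)->(0,3)->EXIT | p1:escaped | p2:escaped | p3:(0,2)->(0,3)->EXIT | p4:escaped
Exit steps: [5, 1, 4, 5, 2]
First to escape: p1 at step 1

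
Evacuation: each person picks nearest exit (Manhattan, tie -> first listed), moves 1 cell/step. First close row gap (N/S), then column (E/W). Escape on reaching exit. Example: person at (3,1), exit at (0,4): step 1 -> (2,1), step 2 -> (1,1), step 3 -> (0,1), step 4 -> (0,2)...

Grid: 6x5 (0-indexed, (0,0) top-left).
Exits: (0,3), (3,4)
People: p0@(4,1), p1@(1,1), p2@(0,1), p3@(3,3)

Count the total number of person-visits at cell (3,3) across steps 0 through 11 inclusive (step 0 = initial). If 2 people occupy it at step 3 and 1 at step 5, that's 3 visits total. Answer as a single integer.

Step 0: p0@(4,1) p1@(1,1) p2@(0,1) p3@(3,3) -> at (3,3): 1 [p3], cum=1
Step 1: p0@(3,1) p1@(0,1) p2@(0,2) p3@ESC -> at (3,3): 0 [-], cum=1
Step 2: p0@(3,2) p1@(0,2) p2@ESC p3@ESC -> at (3,3): 0 [-], cum=1
Step 3: p0@(3,3) p1@ESC p2@ESC p3@ESC -> at (3,3): 1 [p0], cum=2
Step 4: p0@ESC p1@ESC p2@ESC p3@ESC -> at (3,3): 0 [-], cum=2
Total visits = 2

Answer: 2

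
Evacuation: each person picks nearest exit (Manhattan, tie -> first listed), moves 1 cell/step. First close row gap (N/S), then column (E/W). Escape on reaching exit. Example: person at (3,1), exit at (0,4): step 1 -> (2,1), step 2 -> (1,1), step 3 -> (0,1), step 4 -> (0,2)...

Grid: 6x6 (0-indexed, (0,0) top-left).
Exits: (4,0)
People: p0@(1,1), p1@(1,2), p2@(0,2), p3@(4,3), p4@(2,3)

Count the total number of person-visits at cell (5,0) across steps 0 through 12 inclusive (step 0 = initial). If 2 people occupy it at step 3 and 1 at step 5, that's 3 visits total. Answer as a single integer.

Answer: 0

Derivation:
Step 0: p0@(1,1) p1@(1,2) p2@(0,2) p3@(4,3) p4@(2,3) -> at (5,0): 0 [-], cum=0
Step 1: p0@(2,1) p1@(2,2) p2@(1,2) p3@(4,2) p4@(3,3) -> at (5,0): 0 [-], cum=0
Step 2: p0@(3,1) p1@(3,2) p2@(2,2) p3@(4,1) p4@(4,3) -> at (5,0): 0 [-], cum=0
Step 3: p0@(4,1) p1@(4,2) p2@(3,2) p3@ESC p4@(4,2) -> at (5,0): 0 [-], cum=0
Step 4: p0@ESC p1@(4,1) p2@(4,2) p3@ESC p4@(4,1) -> at (5,0): 0 [-], cum=0
Step 5: p0@ESC p1@ESC p2@(4,1) p3@ESC p4@ESC -> at (5,0): 0 [-], cum=0
Step 6: p0@ESC p1@ESC p2@ESC p3@ESC p4@ESC -> at (5,0): 0 [-], cum=0
Total visits = 0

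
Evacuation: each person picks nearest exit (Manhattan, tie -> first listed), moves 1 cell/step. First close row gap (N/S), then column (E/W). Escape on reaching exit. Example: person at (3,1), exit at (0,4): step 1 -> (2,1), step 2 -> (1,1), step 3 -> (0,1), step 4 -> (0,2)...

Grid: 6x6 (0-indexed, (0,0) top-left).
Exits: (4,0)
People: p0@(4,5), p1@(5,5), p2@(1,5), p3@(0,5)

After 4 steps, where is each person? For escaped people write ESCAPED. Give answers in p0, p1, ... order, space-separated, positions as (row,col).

Step 1: p0:(4,5)->(4,4) | p1:(5,5)->(4,5) | p2:(1,5)->(2,5) | p3:(0,5)->(1,5)
Step 2: p0:(4,4)->(4,3) | p1:(4,5)->(4,4) | p2:(2,5)->(3,5) | p3:(1,5)->(2,5)
Step 3: p0:(4,3)->(4,2) | p1:(4,4)->(4,3) | p2:(3,5)->(4,5) | p3:(2,5)->(3,5)
Step 4: p0:(4,2)->(4,1) | p1:(4,3)->(4,2) | p2:(4,5)->(4,4) | p3:(3,5)->(4,5)

(4,1) (4,2) (4,4) (4,5)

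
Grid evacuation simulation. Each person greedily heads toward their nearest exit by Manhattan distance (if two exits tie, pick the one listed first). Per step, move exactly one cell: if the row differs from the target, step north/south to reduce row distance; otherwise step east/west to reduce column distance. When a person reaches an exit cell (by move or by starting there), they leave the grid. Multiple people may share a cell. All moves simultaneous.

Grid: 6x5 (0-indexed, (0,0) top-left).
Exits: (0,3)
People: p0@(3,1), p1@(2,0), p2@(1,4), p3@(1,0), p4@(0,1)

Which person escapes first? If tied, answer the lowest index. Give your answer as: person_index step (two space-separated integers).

Step 1: p0:(3,1)->(2,1) | p1:(2,0)->(1,0) | p2:(1,4)->(0,4) | p3:(1,0)->(0,0) | p4:(0,1)->(0,2)
Step 2: p0:(2,1)->(1,1) | p1:(1,0)->(0,0) | p2:(0,4)->(0,3)->EXIT | p3:(0,0)->(0,1) | p4:(0,2)->(0,3)->EXIT
Step 3: p0:(1,1)->(0,1) | p1:(0,0)->(0,1) | p2:escaped | p3:(0,1)->(0,2) | p4:escaped
Step 4: p0:(0,1)->(0,2) | p1:(0,1)->(0,2) | p2:escaped | p3:(0,2)->(0,3)->EXIT | p4:escaped
Step 5: p0:(0,2)->(0,3)->EXIT | p1:(0,2)->(0,3)->EXIT | p2:escaped | p3:escaped | p4:escaped
Exit steps: [5, 5, 2, 4, 2]
First to escape: p2 at step 2

Answer: 2 2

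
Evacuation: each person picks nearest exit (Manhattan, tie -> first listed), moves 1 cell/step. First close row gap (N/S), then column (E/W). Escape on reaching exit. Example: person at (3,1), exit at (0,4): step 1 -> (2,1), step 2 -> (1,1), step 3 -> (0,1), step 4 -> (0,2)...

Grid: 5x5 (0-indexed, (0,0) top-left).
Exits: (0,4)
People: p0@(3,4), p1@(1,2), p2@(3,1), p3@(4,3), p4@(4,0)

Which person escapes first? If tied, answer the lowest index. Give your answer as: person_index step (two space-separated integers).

Answer: 0 3

Derivation:
Step 1: p0:(3,4)->(2,4) | p1:(1,2)->(0,2) | p2:(3,1)->(2,1) | p3:(4,3)->(3,3) | p4:(4,0)->(3,0)
Step 2: p0:(2,4)->(1,4) | p1:(0,2)->(0,3) | p2:(2,1)->(1,1) | p3:(3,3)->(2,3) | p4:(3,0)->(2,0)
Step 3: p0:(1,4)->(0,4)->EXIT | p1:(0,3)->(0,4)->EXIT | p2:(1,1)->(0,1) | p3:(2,3)->(1,3) | p4:(2,0)->(1,0)
Step 4: p0:escaped | p1:escaped | p2:(0,1)->(0,2) | p3:(1,3)->(0,3) | p4:(1,0)->(0,0)
Step 5: p0:escaped | p1:escaped | p2:(0,2)->(0,3) | p3:(0,3)->(0,4)->EXIT | p4:(0,0)->(0,1)
Step 6: p0:escaped | p1:escaped | p2:(0,3)->(0,4)->EXIT | p3:escaped | p4:(0,1)->(0,2)
Step 7: p0:escaped | p1:escaped | p2:escaped | p3:escaped | p4:(0,2)->(0,3)
Step 8: p0:escaped | p1:escaped | p2:escaped | p3:escaped | p4:(0,3)->(0,4)->EXIT
Exit steps: [3, 3, 6, 5, 8]
First to escape: p0 at step 3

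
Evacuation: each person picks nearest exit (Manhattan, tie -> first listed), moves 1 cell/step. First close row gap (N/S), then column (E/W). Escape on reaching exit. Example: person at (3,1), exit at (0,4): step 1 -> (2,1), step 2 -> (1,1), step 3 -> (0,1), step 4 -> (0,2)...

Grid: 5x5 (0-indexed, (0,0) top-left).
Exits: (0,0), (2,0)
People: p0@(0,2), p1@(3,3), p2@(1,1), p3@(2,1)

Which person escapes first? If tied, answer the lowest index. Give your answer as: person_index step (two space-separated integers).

Step 1: p0:(0,2)->(0,1) | p1:(3,3)->(2,3) | p2:(1,1)->(0,1) | p3:(2,1)->(2,0)->EXIT
Step 2: p0:(0,1)->(0,0)->EXIT | p1:(2,3)->(2,2) | p2:(0,1)->(0,0)->EXIT | p3:escaped
Step 3: p0:escaped | p1:(2,2)->(2,1) | p2:escaped | p3:escaped
Step 4: p0:escaped | p1:(2,1)->(2,0)->EXIT | p2:escaped | p3:escaped
Exit steps: [2, 4, 2, 1]
First to escape: p3 at step 1

Answer: 3 1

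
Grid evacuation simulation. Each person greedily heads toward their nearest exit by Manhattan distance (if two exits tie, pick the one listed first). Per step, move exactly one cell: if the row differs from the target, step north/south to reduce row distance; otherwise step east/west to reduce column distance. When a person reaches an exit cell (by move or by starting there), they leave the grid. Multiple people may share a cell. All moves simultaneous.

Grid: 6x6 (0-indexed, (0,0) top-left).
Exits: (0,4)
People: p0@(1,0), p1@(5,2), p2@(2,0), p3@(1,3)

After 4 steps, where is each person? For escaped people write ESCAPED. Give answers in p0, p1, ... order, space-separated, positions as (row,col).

Step 1: p0:(1,0)->(0,0) | p1:(5,2)->(4,2) | p2:(2,0)->(1,0) | p3:(1,3)->(0,3)
Step 2: p0:(0,0)->(0,1) | p1:(4,2)->(3,2) | p2:(1,0)->(0,0) | p3:(0,3)->(0,4)->EXIT
Step 3: p0:(0,1)->(0,2) | p1:(3,2)->(2,2) | p2:(0,0)->(0,1) | p3:escaped
Step 4: p0:(0,2)->(0,3) | p1:(2,2)->(1,2) | p2:(0,1)->(0,2) | p3:escaped

(0,3) (1,2) (0,2) ESCAPED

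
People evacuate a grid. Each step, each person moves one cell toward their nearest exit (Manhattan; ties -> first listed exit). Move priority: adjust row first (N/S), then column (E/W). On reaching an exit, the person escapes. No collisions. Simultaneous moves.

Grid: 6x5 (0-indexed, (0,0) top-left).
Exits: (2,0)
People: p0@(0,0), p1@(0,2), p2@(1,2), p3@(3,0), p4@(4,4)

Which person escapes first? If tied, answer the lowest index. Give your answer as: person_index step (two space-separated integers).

Answer: 3 1

Derivation:
Step 1: p0:(0,0)->(1,0) | p1:(0,2)->(1,2) | p2:(1,2)->(2,2) | p3:(3,0)->(2,0)->EXIT | p4:(4,4)->(3,4)
Step 2: p0:(1,0)->(2,0)->EXIT | p1:(1,2)->(2,2) | p2:(2,2)->(2,1) | p3:escaped | p4:(3,4)->(2,4)
Step 3: p0:escaped | p1:(2,2)->(2,1) | p2:(2,1)->(2,0)->EXIT | p3:escaped | p4:(2,4)->(2,3)
Step 4: p0:escaped | p1:(2,1)->(2,0)->EXIT | p2:escaped | p3:escaped | p4:(2,3)->(2,2)
Step 5: p0:escaped | p1:escaped | p2:escaped | p3:escaped | p4:(2,2)->(2,1)
Step 6: p0:escaped | p1:escaped | p2:escaped | p3:escaped | p4:(2,1)->(2,0)->EXIT
Exit steps: [2, 4, 3, 1, 6]
First to escape: p3 at step 1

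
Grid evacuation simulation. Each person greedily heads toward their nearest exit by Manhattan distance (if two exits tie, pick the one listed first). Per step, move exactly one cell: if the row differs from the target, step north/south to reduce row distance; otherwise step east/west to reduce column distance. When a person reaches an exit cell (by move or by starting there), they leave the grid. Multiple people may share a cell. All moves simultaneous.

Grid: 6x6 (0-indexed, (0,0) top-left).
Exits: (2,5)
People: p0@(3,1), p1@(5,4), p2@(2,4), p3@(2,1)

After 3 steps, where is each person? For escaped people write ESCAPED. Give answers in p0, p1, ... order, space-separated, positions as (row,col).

Step 1: p0:(3,1)->(2,1) | p1:(5,4)->(4,4) | p2:(2,4)->(2,5)->EXIT | p3:(2,1)->(2,2)
Step 2: p0:(2,1)->(2,2) | p1:(4,4)->(3,4) | p2:escaped | p3:(2,2)->(2,3)
Step 3: p0:(2,2)->(2,3) | p1:(3,4)->(2,4) | p2:escaped | p3:(2,3)->(2,4)

(2,3) (2,4) ESCAPED (2,4)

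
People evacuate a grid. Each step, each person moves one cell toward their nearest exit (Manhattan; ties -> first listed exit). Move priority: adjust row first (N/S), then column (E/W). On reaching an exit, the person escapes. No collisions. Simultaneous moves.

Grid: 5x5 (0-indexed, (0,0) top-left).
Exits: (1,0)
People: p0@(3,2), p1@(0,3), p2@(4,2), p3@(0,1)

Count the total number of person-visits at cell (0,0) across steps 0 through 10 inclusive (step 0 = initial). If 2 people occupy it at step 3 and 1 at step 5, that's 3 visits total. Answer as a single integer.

Step 0: p0@(3,2) p1@(0,3) p2@(4,2) p3@(0,1) -> at (0,0): 0 [-], cum=0
Step 1: p0@(2,2) p1@(1,3) p2@(3,2) p3@(1,1) -> at (0,0): 0 [-], cum=0
Step 2: p0@(1,2) p1@(1,2) p2@(2,2) p3@ESC -> at (0,0): 0 [-], cum=0
Step 3: p0@(1,1) p1@(1,1) p2@(1,2) p3@ESC -> at (0,0): 0 [-], cum=0
Step 4: p0@ESC p1@ESC p2@(1,1) p3@ESC -> at (0,0): 0 [-], cum=0
Step 5: p0@ESC p1@ESC p2@ESC p3@ESC -> at (0,0): 0 [-], cum=0
Total visits = 0

Answer: 0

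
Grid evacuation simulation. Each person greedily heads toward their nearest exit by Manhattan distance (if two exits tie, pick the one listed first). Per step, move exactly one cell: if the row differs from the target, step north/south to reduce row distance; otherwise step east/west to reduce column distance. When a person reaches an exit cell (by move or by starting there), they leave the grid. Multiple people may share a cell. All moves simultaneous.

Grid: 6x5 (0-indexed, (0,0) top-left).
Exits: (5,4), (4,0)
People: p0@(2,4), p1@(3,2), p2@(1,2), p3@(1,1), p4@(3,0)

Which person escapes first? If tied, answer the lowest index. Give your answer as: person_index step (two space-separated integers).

Step 1: p0:(2,4)->(3,4) | p1:(3,2)->(4,2) | p2:(1,2)->(2,2) | p3:(1,1)->(2,1) | p4:(3,0)->(4,0)->EXIT
Step 2: p0:(3,4)->(4,4) | p1:(4,2)->(4,1) | p2:(2,2)->(3,2) | p3:(2,1)->(3,1) | p4:escaped
Step 3: p0:(4,4)->(5,4)->EXIT | p1:(4,1)->(4,0)->EXIT | p2:(3,2)->(4,2) | p3:(3,1)->(4,1) | p4:escaped
Step 4: p0:escaped | p1:escaped | p2:(4,2)->(4,1) | p3:(4,1)->(4,0)->EXIT | p4:escaped
Step 5: p0:escaped | p1:escaped | p2:(4,1)->(4,0)->EXIT | p3:escaped | p4:escaped
Exit steps: [3, 3, 5, 4, 1]
First to escape: p4 at step 1

Answer: 4 1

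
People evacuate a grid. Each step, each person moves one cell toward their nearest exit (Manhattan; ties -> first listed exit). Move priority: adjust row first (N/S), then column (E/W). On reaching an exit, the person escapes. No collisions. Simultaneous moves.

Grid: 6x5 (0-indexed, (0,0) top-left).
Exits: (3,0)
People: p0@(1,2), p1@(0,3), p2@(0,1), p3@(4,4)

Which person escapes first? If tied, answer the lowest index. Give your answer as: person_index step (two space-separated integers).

Answer: 0 4

Derivation:
Step 1: p0:(1,2)->(2,2) | p1:(0,3)->(1,3) | p2:(0,1)->(1,1) | p3:(4,4)->(3,4)
Step 2: p0:(2,2)->(3,2) | p1:(1,3)->(2,3) | p2:(1,1)->(2,1) | p3:(3,4)->(3,3)
Step 3: p0:(3,2)->(3,1) | p1:(2,3)->(3,3) | p2:(2,1)->(3,1) | p3:(3,3)->(3,2)
Step 4: p0:(3,1)->(3,0)->EXIT | p1:(3,3)->(3,2) | p2:(3,1)->(3,0)->EXIT | p3:(3,2)->(3,1)
Step 5: p0:escaped | p1:(3,2)->(3,1) | p2:escaped | p3:(3,1)->(3,0)->EXIT
Step 6: p0:escaped | p1:(3,1)->(3,0)->EXIT | p2:escaped | p3:escaped
Exit steps: [4, 6, 4, 5]
First to escape: p0 at step 4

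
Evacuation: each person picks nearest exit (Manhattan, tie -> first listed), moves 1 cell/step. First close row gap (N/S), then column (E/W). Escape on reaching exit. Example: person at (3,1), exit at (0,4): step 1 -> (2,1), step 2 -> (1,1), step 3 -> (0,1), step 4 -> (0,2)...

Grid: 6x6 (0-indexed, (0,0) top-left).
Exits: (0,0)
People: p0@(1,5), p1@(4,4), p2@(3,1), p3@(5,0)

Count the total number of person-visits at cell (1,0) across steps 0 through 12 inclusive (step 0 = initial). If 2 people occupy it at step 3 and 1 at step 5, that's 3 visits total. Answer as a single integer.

Answer: 1

Derivation:
Step 0: p0@(1,5) p1@(4,4) p2@(3,1) p3@(5,0) -> at (1,0): 0 [-], cum=0
Step 1: p0@(0,5) p1@(3,4) p2@(2,1) p3@(4,0) -> at (1,0): 0 [-], cum=0
Step 2: p0@(0,4) p1@(2,4) p2@(1,1) p3@(3,0) -> at (1,0): 0 [-], cum=0
Step 3: p0@(0,3) p1@(1,4) p2@(0,1) p3@(2,0) -> at (1,0): 0 [-], cum=0
Step 4: p0@(0,2) p1@(0,4) p2@ESC p3@(1,0) -> at (1,0): 1 [p3], cum=1
Step 5: p0@(0,1) p1@(0,3) p2@ESC p3@ESC -> at (1,0): 0 [-], cum=1
Step 6: p0@ESC p1@(0,2) p2@ESC p3@ESC -> at (1,0): 0 [-], cum=1
Step 7: p0@ESC p1@(0,1) p2@ESC p3@ESC -> at (1,0): 0 [-], cum=1
Step 8: p0@ESC p1@ESC p2@ESC p3@ESC -> at (1,0): 0 [-], cum=1
Total visits = 1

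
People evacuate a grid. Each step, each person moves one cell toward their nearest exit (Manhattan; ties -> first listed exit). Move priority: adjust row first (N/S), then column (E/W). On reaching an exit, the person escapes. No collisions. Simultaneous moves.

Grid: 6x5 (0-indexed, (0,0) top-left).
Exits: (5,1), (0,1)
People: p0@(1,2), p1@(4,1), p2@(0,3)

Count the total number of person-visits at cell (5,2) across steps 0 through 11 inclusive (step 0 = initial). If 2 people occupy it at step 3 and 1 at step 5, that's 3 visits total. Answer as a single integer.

Answer: 0

Derivation:
Step 0: p0@(1,2) p1@(4,1) p2@(0,3) -> at (5,2): 0 [-], cum=0
Step 1: p0@(0,2) p1@ESC p2@(0,2) -> at (5,2): 0 [-], cum=0
Step 2: p0@ESC p1@ESC p2@ESC -> at (5,2): 0 [-], cum=0
Total visits = 0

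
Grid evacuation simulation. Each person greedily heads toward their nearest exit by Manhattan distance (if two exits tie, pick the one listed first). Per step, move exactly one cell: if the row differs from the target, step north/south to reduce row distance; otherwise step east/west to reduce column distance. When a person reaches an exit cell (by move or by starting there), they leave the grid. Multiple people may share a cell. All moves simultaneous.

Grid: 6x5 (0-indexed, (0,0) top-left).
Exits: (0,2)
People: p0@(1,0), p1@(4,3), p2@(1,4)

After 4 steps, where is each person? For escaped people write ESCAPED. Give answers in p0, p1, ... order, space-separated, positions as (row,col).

Step 1: p0:(1,0)->(0,0) | p1:(4,3)->(3,3) | p2:(1,4)->(0,4)
Step 2: p0:(0,0)->(0,1) | p1:(3,3)->(2,3) | p2:(0,4)->(0,3)
Step 3: p0:(0,1)->(0,2)->EXIT | p1:(2,3)->(1,3) | p2:(0,3)->(0,2)->EXIT
Step 4: p0:escaped | p1:(1,3)->(0,3) | p2:escaped

ESCAPED (0,3) ESCAPED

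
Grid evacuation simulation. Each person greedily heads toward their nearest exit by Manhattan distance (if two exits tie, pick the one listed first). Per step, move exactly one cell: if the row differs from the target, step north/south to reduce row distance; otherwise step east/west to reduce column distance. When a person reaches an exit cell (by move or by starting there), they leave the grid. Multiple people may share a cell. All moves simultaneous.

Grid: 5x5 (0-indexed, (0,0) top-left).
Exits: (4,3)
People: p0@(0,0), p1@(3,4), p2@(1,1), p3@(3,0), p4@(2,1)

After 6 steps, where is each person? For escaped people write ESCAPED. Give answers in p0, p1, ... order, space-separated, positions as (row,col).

Step 1: p0:(0,0)->(1,0) | p1:(3,4)->(4,4) | p2:(1,1)->(2,1) | p3:(3,0)->(4,0) | p4:(2,1)->(3,1)
Step 2: p0:(1,0)->(2,0) | p1:(4,4)->(4,3)->EXIT | p2:(2,1)->(3,1) | p3:(4,0)->(4,1) | p4:(3,1)->(4,1)
Step 3: p0:(2,0)->(3,0) | p1:escaped | p2:(3,1)->(4,1) | p3:(4,1)->(4,2) | p4:(4,1)->(4,2)
Step 4: p0:(3,0)->(4,0) | p1:escaped | p2:(4,1)->(4,2) | p3:(4,2)->(4,3)->EXIT | p4:(4,2)->(4,3)->EXIT
Step 5: p0:(4,0)->(4,1) | p1:escaped | p2:(4,2)->(4,3)->EXIT | p3:escaped | p4:escaped
Step 6: p0:(4,1)->(4,2) | p1:escaped | p2:escaped | p3:escaped | p4:escaped

(4,2) ESCAPED ESCAPED ESCAPED ESCAPED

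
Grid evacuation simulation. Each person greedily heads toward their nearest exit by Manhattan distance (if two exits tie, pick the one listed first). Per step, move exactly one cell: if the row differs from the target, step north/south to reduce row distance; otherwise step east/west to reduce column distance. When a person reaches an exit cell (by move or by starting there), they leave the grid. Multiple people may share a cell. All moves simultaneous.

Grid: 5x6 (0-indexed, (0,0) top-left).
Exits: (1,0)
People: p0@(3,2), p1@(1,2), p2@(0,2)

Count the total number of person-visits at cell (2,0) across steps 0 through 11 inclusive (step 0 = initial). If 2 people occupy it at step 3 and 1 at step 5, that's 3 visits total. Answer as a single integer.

Answer: 0

Derivation:
Step 0: p0@(3,2) p1@(1,2) p2@(0,2) -> at (2,0): 0 [-], cum=0
Step 1: p0@(2,2) p1@(1,1) p2@(1,2) -> at (2,0): 0 [-], cum=0
Step 2: p0@(1,2) p1@ESC p2@(1,1) -> at (2,0): 0 [-], cum=0
Step 3: p0@(1,1) p1@ESC p2@ESC -> at (2,0): 0 [-], cum=0
Step 4: p0@ESC p1@ESC p2@ESC -> at (2,0): 0 [-], cum=0
Total visits = 0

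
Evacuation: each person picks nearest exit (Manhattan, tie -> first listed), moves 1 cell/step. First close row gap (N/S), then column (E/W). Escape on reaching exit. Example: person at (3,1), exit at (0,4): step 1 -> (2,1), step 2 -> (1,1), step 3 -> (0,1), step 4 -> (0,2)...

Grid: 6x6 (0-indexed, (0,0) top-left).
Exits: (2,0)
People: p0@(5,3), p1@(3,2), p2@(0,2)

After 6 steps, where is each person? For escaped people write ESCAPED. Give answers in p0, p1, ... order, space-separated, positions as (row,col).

Step 1: p0:(5,3)->(4,3) | p1:(3,2)->(2,2) | p2:(0,2)->(1,2)
Step 2: p0:(4,3)->(3,3) | p1:(2,2)->(2,1) | p2:(1,2)->(2,2)
Step 3: p0:(3,3)->(2,3) | p1:(2,1)->(2,0)->EXIT | p2:(2,2)->(2,1)
Step 4: p0:(2,3)->(2,2) | p1:escaped | p2:(2,1)->(2,0)->EXIT
Step 5: p0:(2,2)->(2,1) | p1:escaped | p2:escaped
Step 6: p0:(2,1)->(2,0)->EXIT | p1:escaped | p2:escaped

ESCAPED ESCAPED ESCAPED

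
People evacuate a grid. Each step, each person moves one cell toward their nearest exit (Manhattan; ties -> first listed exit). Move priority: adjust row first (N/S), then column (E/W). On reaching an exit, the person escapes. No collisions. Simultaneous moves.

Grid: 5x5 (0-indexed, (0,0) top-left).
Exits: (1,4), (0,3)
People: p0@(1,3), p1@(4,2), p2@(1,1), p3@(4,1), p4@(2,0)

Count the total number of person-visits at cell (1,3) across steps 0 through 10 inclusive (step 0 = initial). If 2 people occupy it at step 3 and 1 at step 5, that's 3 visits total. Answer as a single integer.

Answer: 5

Derivation:
Step 0: p0@(1,3) p1@(4,2) p2@(1,1) p3@(4,1) p4@(2,0) -> at (1,3): 1 [p0], cum=1
Step 1: p0@ESC p1@(3,2) p2@(1,2) p3@(3,1) p4@(1,0) -> at (1,3): 0 [-], cum=1
Step 2: p0@ESC p1@(2,2) p2@(1,3) p3@(2,1) p4@(1,1) -> at (1,3): 1 [p2], cum=2
Step 3: p0@ESC p1@(1,2) p2@ESC p3@(1,1) p4@(1,2) -> at (1,3): 0 [-], cum=2
Step 4: p0@ESC p1@(1,3) p2@ESC p3@(1,2) p4@(1,3) -> at (1,3): 2 [p1,p4], cum=4
Step 5: p0@ESC p1@ESC p2@ESC p3@(1,3) p4@ESC -> at (1,3): 1 [p3], cum=5
Step 6: p0@ESC p1@ESC p2@ESC p3@ESC p4@ESC -> at (1,3): 0 [-], cum=5
Total visits = 5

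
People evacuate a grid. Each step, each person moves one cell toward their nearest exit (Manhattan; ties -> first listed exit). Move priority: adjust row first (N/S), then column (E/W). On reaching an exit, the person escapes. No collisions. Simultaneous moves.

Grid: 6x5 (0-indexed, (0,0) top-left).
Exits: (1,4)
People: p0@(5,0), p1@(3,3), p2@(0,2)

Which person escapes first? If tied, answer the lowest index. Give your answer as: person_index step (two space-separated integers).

Answer: 1 3

Derivation:
Step 1: p0:(5,0)->(4,0) | p1:(3,3)->(2,3) | p2:(0,2)->(1,2)
Step 2: p0:(4,0)->(3,0) | p1:(2,3)->(1,3) | p2:(1,2)->(1,3)
Step 3: p0:(3,0)->(2,0) | p1:(1,3)->(1,4)->EXIT | p2:(1,3)->(1,4)->EXIT
Step 4: p0:(2,0)->(1,0) | p1:escaped | p2:escaped
Step 5: p0:(1,0)->(1,1) | p1:escaped | p2:escaped
Step 6: p0:(1,1)->(1,2) | p1:escaped | p2:escaped
Step 7: p0:(1,2)->(1,3) | p1:escaped | p2:escaped
Step 8: p0:(1,3)->(1,4)->EXIT | p1:escaped | p2:escaped
Exit steps: [8, 3, 3]
First to escape: p1 at step 3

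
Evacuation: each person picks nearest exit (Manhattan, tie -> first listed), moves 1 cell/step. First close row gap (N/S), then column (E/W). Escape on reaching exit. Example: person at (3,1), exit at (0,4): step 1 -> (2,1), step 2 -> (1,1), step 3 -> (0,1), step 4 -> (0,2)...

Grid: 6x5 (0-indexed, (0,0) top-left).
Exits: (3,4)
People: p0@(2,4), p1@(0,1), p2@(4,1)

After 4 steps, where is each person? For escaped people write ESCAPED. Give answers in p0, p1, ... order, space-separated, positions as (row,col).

Step 1: p0:(2,4)->(3,4)->EXIT | p1:(0,1)->(1,1) | p2:(4,1)->(3,1)
Step 2: p0:escaped | p1:(1,1)->(2,1) | p2:(3,1)->(3,2)
Step 3: p0:escaped | p1:(2,1)->(3,1) | p2:(3,2)->(3,3)
Step 4: p0:escaped | p1:(3,1)->(3,2) | p2:(3,3)->(3,4)->EXIT

ESCAPED (3,2) ESCAPED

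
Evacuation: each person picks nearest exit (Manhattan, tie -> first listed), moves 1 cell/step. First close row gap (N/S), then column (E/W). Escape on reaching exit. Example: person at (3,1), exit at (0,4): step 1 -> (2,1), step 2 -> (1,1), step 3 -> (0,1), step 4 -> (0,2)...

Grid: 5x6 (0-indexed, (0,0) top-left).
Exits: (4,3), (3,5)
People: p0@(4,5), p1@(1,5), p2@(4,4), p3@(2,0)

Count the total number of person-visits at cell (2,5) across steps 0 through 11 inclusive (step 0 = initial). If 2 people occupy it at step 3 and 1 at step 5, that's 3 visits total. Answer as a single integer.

Step 0: p0@(4,5) p1@(1,5) p2@(4,4) p3@(2,0) -> at (2,5): 0 [-], cum=0
Step 1: p0@ESC p1@(2,5) p2@ESC p3@(3,0) -> at (2,5): 1 [p1], cum=1
Step 2: p0@ESC p1@ESC p2@ESC p3@(4,0) -> at (2,5): 0 [-], cum=1
Step 3: p0@ESC p1@ESC p2@ESC p3@(4,1) -> at (2,5): 0 [-], cum=1
Step 4: p0@ESC p1@ESC p2@ESC p3@(4,2) -> at (2,5): 0 [-], cum=1
Step 5: p0@ESC p1@ESC p2@ESC p3@ESC -> at (2,5): 0 [-], cum=1
Total visits = 1

Answer: 1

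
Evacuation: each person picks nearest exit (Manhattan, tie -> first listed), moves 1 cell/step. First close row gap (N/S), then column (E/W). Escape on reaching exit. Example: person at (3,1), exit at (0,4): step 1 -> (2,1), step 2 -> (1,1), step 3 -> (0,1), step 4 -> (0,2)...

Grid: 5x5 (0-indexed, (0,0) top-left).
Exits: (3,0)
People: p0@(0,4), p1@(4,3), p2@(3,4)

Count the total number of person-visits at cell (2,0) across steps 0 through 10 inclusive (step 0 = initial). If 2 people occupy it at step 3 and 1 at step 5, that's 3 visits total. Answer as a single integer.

Step 0: p0@(0,4) p1@(4,3) p2@(3,4) -> at (2,0): 0 [-], cum=0
Step 1: p0@(1,4) p1@(3,3) p2@(3,3) -> at (2,0): 0 [-], cum=0
Step 2: p0@(2,4) p1@(3,2) p2@(3,2) -> at (2,0): 0 [-], cum=0
Step 3: p0@(3,4) p1@(3,1) p2@(3,1) -> at (2,0): 0 [-], cum=0
Step 4: p0@(3,3) p1@ESC p2@ESC -> at (2,0): 0 [-], cum=0
Step 5: p0@(3,2) p1@ESC p2@ESC -> at (2,0): 0 [-], cum=0
Step 6: p0@(3,1) p1@ESC p2@ESC -> at (2,0): 0 [-], cum=0
Step 7: p0@ESC p1@ESC p2@ESC -> at (2,0): 0 [-], cum=0
Total visits = 0

Answer: 0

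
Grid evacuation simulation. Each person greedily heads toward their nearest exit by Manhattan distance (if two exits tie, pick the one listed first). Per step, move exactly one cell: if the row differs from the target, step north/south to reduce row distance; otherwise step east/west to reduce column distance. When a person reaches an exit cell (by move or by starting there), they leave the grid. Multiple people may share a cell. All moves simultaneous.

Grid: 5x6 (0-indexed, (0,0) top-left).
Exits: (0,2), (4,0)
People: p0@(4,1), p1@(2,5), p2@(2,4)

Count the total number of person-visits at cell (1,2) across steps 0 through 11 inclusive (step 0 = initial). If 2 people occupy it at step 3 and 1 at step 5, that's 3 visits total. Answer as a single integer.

Answer: 0

Derivation:
Step 0: p0@(4,1) p1@(2,5) p2@(2,4) -> at (1,2): 0 [-], cum=0
Step 1: p0@ESC p1@(1,5) p2@(1,4) -> at (1,2): 0 [-], cum=0
Step 2: p0@ESC p1@(0,5) p2@(0,4) -> at (1,2): 0 [-], cum=0
Step 3: p0@ESC p1@(0,4) p2@(0,3) -> at (1,2): 0 [-], cum=0
Step 4: p0@ESC p1@(0,3) p2@ESC -> at (1,2): 0 [-], cum=0
Step 5: p0@ESC p1@ESC p2@ESC -> at (1,2): 0 [-], cum=0
Total visits = 0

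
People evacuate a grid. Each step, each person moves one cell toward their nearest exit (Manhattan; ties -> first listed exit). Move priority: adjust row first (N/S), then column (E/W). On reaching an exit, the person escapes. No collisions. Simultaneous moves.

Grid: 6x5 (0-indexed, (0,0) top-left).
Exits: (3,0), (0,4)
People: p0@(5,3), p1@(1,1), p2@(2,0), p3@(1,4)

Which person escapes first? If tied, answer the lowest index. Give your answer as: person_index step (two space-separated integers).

Step 1: p0:(5,3)->(4,3) | p1:(1,1)->(2,1) | p2:(2,0)->(3,0)->EXIT | p3:(1,4)->(0,4)->EXIT
Step 2: p0:(4,3)->(3,3) | p1:(2,1)->(3,1) | p2:escaped | p3:escaped
Step 3: p0:(3,3)->(3,2) | p1:(3,1)->(3,0)->EXIT | p2:escaped | p3:escaped
Step 4: p0:(3,2)->(3,1) | p1:escaped | p2:escaped | p3:escaped
Step 5: p0:(3,1)->(3,0)->EXIT | p1:escaped | p2:escaped | p3:escaped
Exit steps: [5, 3, 1, 1]
First to escape: p2 at step 1

Answer: 2 1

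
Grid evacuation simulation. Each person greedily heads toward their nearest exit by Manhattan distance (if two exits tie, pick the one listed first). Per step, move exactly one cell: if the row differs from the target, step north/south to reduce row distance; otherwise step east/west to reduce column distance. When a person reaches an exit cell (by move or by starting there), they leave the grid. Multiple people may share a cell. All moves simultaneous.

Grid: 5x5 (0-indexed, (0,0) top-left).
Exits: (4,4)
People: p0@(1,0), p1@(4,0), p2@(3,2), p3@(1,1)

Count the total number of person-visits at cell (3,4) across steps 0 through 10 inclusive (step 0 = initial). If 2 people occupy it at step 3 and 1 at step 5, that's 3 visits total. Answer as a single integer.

Step 0: p0@(1,0) p1@(4,0) p2@(3,2) p3@(1,1) -> at (3,4): 0 [-], cum=0
Step 1: p0@(2,0) p1@(4,1) p2@(4,2) p3@(2,1) -> at (3,4): 0 [-], cum=0
Step 2: p0@(3,0) p1@(4,2) p2@(4,3) p3@(3,1) -> at (3,4): 0 [-], cum=0
Step 3: p0@(4,0) p1@(4,3) p2@ESC p3@(4,1) -> at (3,4): 0 [-], cum=0
Step 4: p0@(4,1) p1@ESC p2@ESC p3@(4,2) -> at (3,4): 0 [-], cum=0
Step 5: p0@(4,2) p1@ESC p2@ESC p3@(4,3) -> at (3,4): 0 [-], cum=0
Step 6: p0@(4,3) p1@ESC p2@ESC p3@ESC -> at (3,4): 0 [-], cum=0
Step 7: p0@ESC p1@ESC p2@ESC p3@ESC -> at (3,4): 0 [-], cum=0
Total visits = 0

Answer: 0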